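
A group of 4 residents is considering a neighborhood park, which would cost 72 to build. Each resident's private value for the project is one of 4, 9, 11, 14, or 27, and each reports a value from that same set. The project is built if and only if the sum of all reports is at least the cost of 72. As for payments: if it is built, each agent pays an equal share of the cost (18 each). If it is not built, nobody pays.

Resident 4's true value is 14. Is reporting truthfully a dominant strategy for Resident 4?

No

Consider the case where Resident 1 reports 4, Resident 2 reports 27 and Resident 3 reports 27.
Truthful report 14: project built, pays 18, utility 14 - 18 = -4.
Report 4 instead: project not built, utility 0.
Since 0 > -4, reporting 4 is strictly better here, so truthful reporting is not dominant.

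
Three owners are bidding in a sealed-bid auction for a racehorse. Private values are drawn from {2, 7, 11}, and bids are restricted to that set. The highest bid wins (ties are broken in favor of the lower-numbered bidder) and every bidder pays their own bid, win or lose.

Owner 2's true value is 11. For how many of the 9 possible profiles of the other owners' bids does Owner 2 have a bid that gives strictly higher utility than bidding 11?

Others bid (2, 2): truth gives 0; bid 7 gives 4 > 0. Violating.
Others bid (2, 7): truth gives 0; bid 7 gives 4 > 0. Violating.
Others bid (11, 2): truth gives -11; bid 2 gives -2 > -11. Violating.
Others bid (11, 7): truth gives -11; bid 2 gives -2 > -11. Violating.
Others bid (2, 11): truth gives 0; no alternative beats it.
Others bid (7, 2): truth gives 0; no alternative beats it.
(Checking all 9 profiles: 5 have a profitable deviation, 4 do not.)

5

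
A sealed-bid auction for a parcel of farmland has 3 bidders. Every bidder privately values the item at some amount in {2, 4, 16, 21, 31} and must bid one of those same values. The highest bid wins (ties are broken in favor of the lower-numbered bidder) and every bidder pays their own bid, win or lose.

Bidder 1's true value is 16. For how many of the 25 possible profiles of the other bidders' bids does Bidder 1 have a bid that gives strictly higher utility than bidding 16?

20

Others bid (2, 2): truth gives 0; bid 2 gives 14 > 0. Violating.
Others bid (2, 4): truth gives 0; bid 4 gives 12 > 0. Violating.
Others bid (2, 21): truth gives -16; bid 2 gives -2 > -16. Violating.
Others bid (2, 31): truth gives -16; bid 2 gives -2 > -16. Violating.
Others bid (2, 16): truth gives 0; no alternative beats it.
Others bid (4, 16): truth gives 0; no alternative beats it.
(Checking all 25 profiles: 20 have a profitable deviation, 5 do not.)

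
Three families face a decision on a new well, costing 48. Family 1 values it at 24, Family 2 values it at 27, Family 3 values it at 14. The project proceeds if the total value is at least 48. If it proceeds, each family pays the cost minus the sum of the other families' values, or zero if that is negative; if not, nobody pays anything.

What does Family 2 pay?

Total value 65 ≥ cost 48, so the project is built.
The other families' values sum to 38.
Cost minus that sum is 48 - 38 = 10.

10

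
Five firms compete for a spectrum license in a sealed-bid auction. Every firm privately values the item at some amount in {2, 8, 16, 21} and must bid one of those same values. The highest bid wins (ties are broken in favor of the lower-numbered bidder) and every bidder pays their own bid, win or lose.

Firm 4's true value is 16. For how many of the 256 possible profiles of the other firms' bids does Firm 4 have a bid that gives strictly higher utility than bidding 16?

Others bid (2, 2, 2, 2): truth gives 0; bid 8 gives 8 > 0. Violating.
Others bid (2, 2, 2, 8): truth gives 0; bid 8 gives 8 > 0. Violating.
Others bid (2, 2, 2, 21): truth gives -16; bid 2 gives -2 > -16. Violating.
Others bid (2, 2, 8, 21): truth gives -16; bid 2 gives -2 > -16. Violating.
Others bid (2, 2, 2, 16): truth gives 0; no alternative beats it.
Others bid (2, 2, 8, 2): truth gives 0; no alternative beats it.
(Checking all 256 profiles: 234 have a profitable deviation, 22 do not.)

234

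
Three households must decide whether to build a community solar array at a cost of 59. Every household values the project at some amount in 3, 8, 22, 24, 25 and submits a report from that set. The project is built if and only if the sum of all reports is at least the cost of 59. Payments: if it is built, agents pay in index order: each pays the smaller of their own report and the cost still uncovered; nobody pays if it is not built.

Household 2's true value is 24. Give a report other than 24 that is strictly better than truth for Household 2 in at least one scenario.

Suppose Household 1 reports 22 and Household 3 reports 22.
Report 24: project built, pays 24, utility 24 - 24 = 0.
Report 22: project built, pays 22, utility 24 - 22 = 2.
So reporting 22 beats truth here (2 > 0).

22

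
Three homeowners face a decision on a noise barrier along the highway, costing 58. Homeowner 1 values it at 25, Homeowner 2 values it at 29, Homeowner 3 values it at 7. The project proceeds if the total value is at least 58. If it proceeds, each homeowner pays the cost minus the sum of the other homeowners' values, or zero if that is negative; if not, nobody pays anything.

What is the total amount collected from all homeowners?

52

Total value 61 ≥ cost 58, so it is built.
Homeowner 1: others sum to 36; max(0, 58 - 36) = 22.
Homeowner 2: others sum to 32; max(0, 58 - 32) = 26.
Homeowner 3: others sum to 54; max(0, 58 - 54) = 4.
Total collected = 22 + 26 + 4 = 52.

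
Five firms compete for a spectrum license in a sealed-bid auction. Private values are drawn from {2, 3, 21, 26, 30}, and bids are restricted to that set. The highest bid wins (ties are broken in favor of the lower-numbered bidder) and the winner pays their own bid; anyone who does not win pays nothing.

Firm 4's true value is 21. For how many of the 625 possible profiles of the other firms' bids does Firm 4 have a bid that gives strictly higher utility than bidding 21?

Others bid (2, 2, 2, 2): truth gives 0; bid 3 gives 18 > 0. Violating.
Others bid (2, 2, 2, 3): truth gives 0; bid 3 gives 18 > 0. Violating.
Others bid (2, 2, 2, 21): truth gives 0; no alternative beats it.
Others bid (2, 2, 2, 26): truth gives 0; no alternative beats it.
(Checking all 625 profiles: 2 have a profitable deviation, 623 do not.)

2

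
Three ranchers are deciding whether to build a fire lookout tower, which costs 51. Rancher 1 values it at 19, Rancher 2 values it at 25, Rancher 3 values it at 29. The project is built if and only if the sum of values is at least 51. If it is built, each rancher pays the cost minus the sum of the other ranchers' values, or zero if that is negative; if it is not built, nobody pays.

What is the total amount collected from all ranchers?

10

Total value 73 ≥ cost 51, so it is built.
Rancher 1: others sum to 54; max(0, 51 - 54) = 0.
Rancher 2: others sum to 48; max(0, 51 - 48) = 3.
Rancher 3: others sum to 44; max(0, 51 - 44) = 7.
Total collected = 0 + 3 + 7 = 10.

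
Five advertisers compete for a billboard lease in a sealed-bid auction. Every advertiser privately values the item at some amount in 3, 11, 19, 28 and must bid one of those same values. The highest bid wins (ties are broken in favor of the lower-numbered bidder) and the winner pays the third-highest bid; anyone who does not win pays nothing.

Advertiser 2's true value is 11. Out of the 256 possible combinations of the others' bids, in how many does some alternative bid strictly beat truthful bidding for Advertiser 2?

Others bid (3, 3, 3, 19): truth gives 0; bid 19 gives 8 > 0. Violating.
Others bid (3, 3, 3, 28): truth gives 0; bid 28 gives 8 > 0. Violating.
Others bid (3, 3, 19, 3): truth gives 0; bid 19 gives 8 > 0. Violating.
Others bid (3, 3, 28, 3): truth gives 0; bid 28 gives 8 > 0. Violating.
Others bid (3, 3, 3, 3): truth gives 8; no alternative beats it.
Others bid (3, 3, 3, 11): truth gives 8; no alternative beats it.
(Checking all 256 profiles: 8 have a profitable deviation, 248 do not.)

8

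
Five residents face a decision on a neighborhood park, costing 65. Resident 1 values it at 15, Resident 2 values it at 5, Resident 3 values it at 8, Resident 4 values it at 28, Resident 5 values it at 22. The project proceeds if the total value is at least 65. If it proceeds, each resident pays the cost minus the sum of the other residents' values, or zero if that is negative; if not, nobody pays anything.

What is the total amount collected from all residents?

26

Total value 78 ≥ cost 65, so it is built.
Resident 1: others sum to 63; max(0, 65 - 63) = 2.
Resident 2: others sum to 73; max(0, 65 - 73) = 0.
Resident 3: others sum to 70; max(0, 65 - 70) = 0.
Resident 4: others sum to 50; max(0, 65 - 50) = 15.
Resident 5: others sum to 56; max(0, 65 - 56) = 9.
Total collected = 2 + 0 + 0 + 15 + 9 = 26.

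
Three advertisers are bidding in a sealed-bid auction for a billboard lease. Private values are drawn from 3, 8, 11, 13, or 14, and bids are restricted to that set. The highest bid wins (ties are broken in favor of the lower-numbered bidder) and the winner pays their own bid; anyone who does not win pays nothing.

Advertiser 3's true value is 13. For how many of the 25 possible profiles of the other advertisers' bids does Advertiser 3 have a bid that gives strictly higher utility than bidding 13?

4

Others bid (3, 3): truth gives 0; bid 8 gives 5 > 0. Violating.
Others bid (3, 8): truth gives 0; bid 11 gives 2 > 0. Violating.
Others bid (8, 3): truth gives 0; bid 11 gives 2 > 0. Violating.
Others bid (8, 8): truth gives 0; bid 11 gives 2 > 0. Violating.
Others bid (3, 11): truth gives 0; no alternative beats it.
Others bid (3, 13): truth gives 0; no alternative beats it.
(Checking all 25 profiles: 4 have a profitable deviation, 21 do not.)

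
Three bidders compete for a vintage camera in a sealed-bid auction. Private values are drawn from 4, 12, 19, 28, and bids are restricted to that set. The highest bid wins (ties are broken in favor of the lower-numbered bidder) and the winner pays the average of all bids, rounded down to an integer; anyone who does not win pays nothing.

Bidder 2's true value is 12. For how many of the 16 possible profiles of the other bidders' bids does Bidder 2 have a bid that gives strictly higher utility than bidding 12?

Others bid (12, 4): truth gives 0; bid 19 gives 1 > 0. Violating.
Others bid (4, 4): truth gives 6; no alternative beats it.
Others bid (4, 12): truth gives 3; no alternative beats it.
(Checking all 16 profiles: 1 has a profitable deviation, 15 do not.)

1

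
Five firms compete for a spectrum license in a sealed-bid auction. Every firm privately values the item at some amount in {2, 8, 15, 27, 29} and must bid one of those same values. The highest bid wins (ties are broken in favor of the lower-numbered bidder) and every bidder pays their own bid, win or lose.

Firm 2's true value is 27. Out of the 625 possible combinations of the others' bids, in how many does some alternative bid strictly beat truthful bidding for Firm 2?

Others bid (2, 2, 2, 2): truth gives 0; bid 8 gives 19 > 0. Violating.
Others bid (2, 2, 2, 8): truth gives 0; bid 8 gives 19 > 0. Violating.
Others bid (2, 2, 2, 15): truth gives 0; bid 15 gives 12 > 0. Violating.
Others bid (2, 2, 2, 29): truth gives -27; bid 2 gives -2 > -27. Violating.
Others bid (2, 2, 2, 27): truth gives 0; no alternative beats it.
Others bid (2, 2, 8, 27): truth gives 0; no alternative beats it.
(Checking all 625 profiles: 487 have a profitable deviation, 138 do not.)

487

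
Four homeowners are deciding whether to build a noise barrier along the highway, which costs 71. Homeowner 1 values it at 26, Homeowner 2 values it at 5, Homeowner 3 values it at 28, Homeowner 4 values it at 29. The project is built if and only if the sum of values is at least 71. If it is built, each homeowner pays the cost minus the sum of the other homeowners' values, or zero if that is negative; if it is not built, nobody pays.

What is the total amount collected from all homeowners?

32

Total value 88 ≥ cost 71, so it is built.
Homeowner 1: others sum to 62; max(0, 71 - 62) = 9.
Homeowner 2: others sum to 83; max(0, 71 - 83) = 0.
Homeowner 3: others sum to 60; max(0, 71 - 60) = 11.
Homeowner 4: others sum to 59; max(0, 71 - 59) = 12.
Total collected = 9 + 0 + 11 + 12 = 32.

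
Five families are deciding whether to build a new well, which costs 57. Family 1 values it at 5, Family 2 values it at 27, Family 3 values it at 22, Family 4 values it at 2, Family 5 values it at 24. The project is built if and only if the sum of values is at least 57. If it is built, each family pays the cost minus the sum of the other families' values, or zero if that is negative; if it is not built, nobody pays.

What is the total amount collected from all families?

5

Total value 80 ≥ cost 57, so it is built.
Family 1: others sum to 75; max(0, 57 - 75) = 0.
Family 2: others sum to 53; max(0, 57 - 53) = 4.
Family 3: others sum to 58; max(0, 57 - 58) = 0.
Family 4: others sum to 78; max(0, 57 - 78) = 0.
Family 5: others sum to 56; max(0, 57 - 56) = 1.
Total collected = 0 + 4 + 0 + 0 + 1 = 5.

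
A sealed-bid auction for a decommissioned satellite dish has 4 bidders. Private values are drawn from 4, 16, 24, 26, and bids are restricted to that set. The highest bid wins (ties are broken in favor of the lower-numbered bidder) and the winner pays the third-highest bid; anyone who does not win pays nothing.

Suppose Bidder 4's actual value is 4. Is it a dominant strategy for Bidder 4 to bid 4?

Yes

Check each profile of the others' bids and compare truth against every alternative bid.
Others bid (4, 4, 4): truth gives 0, best alternative gives 0.
Others bid (4, 4, 16): truth gives 0, best alternative gives 0.
Others bid (4, 4, 24): truth gives 0, best alternative gives 0.
Others bid (4, 4, 26): truth gives 0, best alternative gives 0.
Others bid (4, 16, 4): truth gives 0, best alternative gives 0.
Others bid (4, 16, 16): truth gives 0, best alternative gives 0.
(Remaining 58 profiles checked similarly; truth is weakly best in each.)
In every case the truthful bid is at least as good as any alternative, so it is a dominant strategy.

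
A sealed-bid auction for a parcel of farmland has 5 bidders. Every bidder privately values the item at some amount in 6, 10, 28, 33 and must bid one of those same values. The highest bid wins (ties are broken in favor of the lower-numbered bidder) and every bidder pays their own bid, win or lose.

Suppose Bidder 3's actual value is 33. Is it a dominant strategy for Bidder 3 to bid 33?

Consider the case where Bidder 1 bids 6, Bidder 2 bids 6, Bidder 4 bids 6 and Bidder 5 bids 6.
Truthful bid 33: wins, pays 33, utility 33 - 33 = 0.
Bid 10 instead: wins, pays 10, utility 33 - 10 = 23.
Since 23 > 0, bidding 10 is strictly better here, so truthful bidding is not dominant.

No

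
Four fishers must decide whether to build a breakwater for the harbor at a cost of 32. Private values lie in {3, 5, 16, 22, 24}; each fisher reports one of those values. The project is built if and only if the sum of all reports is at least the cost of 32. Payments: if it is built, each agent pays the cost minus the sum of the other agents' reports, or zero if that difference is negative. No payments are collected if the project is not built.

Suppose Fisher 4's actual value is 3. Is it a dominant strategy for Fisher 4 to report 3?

Yes

Check each profile of the others' reports and compare truth against every alternative report.
Others report (3, 3, 22): truth gives 0, best alternative gives -1.
Others report (3, 22, 3): truth gives 0, best alternative gives -1.
Others report (22, 3, 3): truth gives 0, best alternative gives -1.
Others report (3, 5, 24): truth gives 3, best alternative gives 3.
Others report (3, 16, 16): truth gives 3, best alternative gives 3.
Others report (3, 16, 22): truth gives 3, best alternative gives 3.
(Remaining 119 profiles checked similarly; truth is weakly best in each.)
In every case the truthful report is at least as good as any alternative, so it is a dominant strategy.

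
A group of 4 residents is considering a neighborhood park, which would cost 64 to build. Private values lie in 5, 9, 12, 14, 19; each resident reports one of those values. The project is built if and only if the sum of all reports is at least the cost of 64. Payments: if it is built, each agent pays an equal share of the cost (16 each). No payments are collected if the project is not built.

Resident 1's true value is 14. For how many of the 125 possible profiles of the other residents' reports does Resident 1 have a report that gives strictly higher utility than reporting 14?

7

Others report (12, 19, 19): truth gives -2; report 5 gives 0 > -2. Violating.
Others report (14, 19, 19): truth gives -2; report 5 gives 0 > -2. Violating.
Others report (19, 12, 19): truth gives -2; report 5 gives 0 > -2. Violating.
Others report (19, 14, 19): truth gives -2; report 5 gives 0 > -2. Violating.
Others report (5, 5, 5): truth gives 0; no alternative beats it.
Others report (5, 5, 9): truth gives 0; no alternative beats it.
(Checking all 125 profiles: 7 have a profitable deviation, 118 do not.)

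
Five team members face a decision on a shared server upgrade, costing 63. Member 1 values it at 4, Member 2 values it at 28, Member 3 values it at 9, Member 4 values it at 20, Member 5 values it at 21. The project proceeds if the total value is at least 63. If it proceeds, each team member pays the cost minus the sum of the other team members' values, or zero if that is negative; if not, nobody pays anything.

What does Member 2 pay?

Total value 82 ≥ cost 63, so the project is built.
The other team members' values sum to 54.
Cost minus that sum is 63 - 54 = 9.

9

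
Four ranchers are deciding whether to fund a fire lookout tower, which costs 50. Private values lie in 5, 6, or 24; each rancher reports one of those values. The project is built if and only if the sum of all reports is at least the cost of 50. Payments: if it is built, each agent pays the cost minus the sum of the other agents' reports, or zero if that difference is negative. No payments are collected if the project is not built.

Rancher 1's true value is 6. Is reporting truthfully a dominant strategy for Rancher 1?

Yes

Check each profile of the others' reports and compare truth against every alternative report.
Others report (5, 24, 24): truth gives 6, best alternative gives 6.
Others report (6, 24, 24): truth gives 6, best alternative gives 6.
Others report (24, 5, 24): truth gives 6, best alternative gives 6.
Others report (24, 6, 24): truth gives 6, best alternative gives 6.
Others report (24, 24, 5): truth gives 6, best alternative gives 6.
Others report (24, 24, 6): truth gives 6, best alternative gives 6.
(Remaining 21 profiles checked similarly; truth is weakly best in each.)
In every case the truthful report is at least as good as any alternative, so it is a dominant strategy.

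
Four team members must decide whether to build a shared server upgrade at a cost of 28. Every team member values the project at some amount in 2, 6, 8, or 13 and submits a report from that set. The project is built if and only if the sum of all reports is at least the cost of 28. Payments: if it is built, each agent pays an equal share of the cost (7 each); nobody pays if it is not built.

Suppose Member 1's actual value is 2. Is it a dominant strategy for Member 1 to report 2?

Yes

Check each profile of the others' reports and compare truth against every alternative report.
Others report (2, 8, 13): truth gives 0, best alternative gives -5.
Others report (2, 13, 8): truth gives 0, best alternative gives -5.
Others report (6, 6, 13): truth gives 0, best alternative gives -5.
Others report (6, 8, 8): truth gives 0, best alternative gives -5.
Others report (6, 13, 6): truth gives 0, best alternative gives -5.
Others report (8, 2, 13): truth gives 0, best alternative gives -5.
(Remaining 58 profiles checked similarly; truth is weakly best in each.)
In every case the truthful report is at least as good as any alternative, so it is a dominant strategy.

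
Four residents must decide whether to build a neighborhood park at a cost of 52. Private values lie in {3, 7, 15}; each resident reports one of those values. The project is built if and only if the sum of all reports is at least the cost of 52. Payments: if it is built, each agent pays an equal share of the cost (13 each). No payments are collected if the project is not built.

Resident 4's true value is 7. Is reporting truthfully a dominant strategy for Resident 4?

Consider the case where Resident 1 reports 15, Resident 2 reports 15 and Resident 3 reports 15.
Truthful report 7: project built, pays 13, utility 7 - 13 = -6.
Report 3 instead: project not built, utility 0.
Since 0 > -6, reporting 3 is strictly better here, so truthful reporting is not dominant.

No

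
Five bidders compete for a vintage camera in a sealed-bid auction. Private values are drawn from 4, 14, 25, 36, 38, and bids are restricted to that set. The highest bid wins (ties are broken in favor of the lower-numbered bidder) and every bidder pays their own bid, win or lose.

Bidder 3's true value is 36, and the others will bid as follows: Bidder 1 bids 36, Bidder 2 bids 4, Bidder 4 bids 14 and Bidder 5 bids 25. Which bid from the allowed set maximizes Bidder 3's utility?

Bid 4: loses but pays 4, utility -4.
Bid 14: loses but pays 14, utility -14.
Bid 25: loses but pays 25, utility -25.
Bid 36: loses but pays 36, utility -36.
Bid 38: wins, pays 38, utility 36 - 38 = -2.
The best choice is 38 with utility -2.

38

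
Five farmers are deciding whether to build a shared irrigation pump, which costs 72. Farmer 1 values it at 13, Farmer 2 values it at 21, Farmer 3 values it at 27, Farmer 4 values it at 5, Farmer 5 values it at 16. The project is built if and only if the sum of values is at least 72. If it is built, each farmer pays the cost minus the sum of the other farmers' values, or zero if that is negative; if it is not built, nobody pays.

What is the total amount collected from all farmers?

Total value 82 ≥ cost 72, so it is built.
Farmer 1: others sum to 69; max(0, 72 - 69) = 3.
Farmer 2: others sum to 61; max(0, 72 - 61) = 11.
Farmer 3: others sum to 55; max(0, 72 - 55) = 17.
Farmer 4: others sum to 77; max(0, 72 - 77) = 0.
Farmer 5: others sum to 66; max(0, 72 - 66) = 6.
Total collected = 3 + 11 + 17 + 0 + 6 = 37.

37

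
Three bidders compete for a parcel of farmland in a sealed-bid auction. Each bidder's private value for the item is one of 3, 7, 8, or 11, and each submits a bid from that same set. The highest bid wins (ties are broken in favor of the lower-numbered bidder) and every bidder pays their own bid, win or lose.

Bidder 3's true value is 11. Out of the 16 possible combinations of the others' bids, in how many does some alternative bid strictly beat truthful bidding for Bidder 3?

Others bid (3, 3): truth gives 0; bid 7 gives 4 > 0. Violating.
Others bid (3, 7): truth gives 0; bid 8 gives 3 > 0. Violating.
Others bid (3, 11): truth gives -11; bid 3 gives -3 > -11. Violating.
Others bid (7, 3): truth gives 0; bid 8 gives 3 > 0. Violating.
Others bid (3, 8): truth gives 0; no alternative beats it.
Others bid (7, 8): truth gives 0; no alternative beats it.
(Checking all 16 profiles: 11 have a profitable deviation, 5 do not.)

11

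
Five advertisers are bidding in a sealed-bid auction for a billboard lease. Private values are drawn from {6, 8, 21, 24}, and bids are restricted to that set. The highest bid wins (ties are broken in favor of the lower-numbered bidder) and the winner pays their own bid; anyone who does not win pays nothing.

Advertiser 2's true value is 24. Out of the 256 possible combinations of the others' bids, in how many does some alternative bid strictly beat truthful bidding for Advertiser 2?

54

Others bid (6, 6, 6, 6): truth gives 0; bid 8 gives 16 > 0. Violating.
Others bid (6, 6, 6, 8): truth gives 0; bid 8 gives 16 > 0. Violating.
Others bid (6, 6, 6, 21): truth gives 0; bid 21 gives 3 > 0. Violating.
Others bid (6, 6, 8, 6): truth gives 0; bid 8 gives 16 > 0. Violating.
Others bid (6, 6, 6, 24): truth gives 0; no alternative beats it.
Others bid (6, 6, 8, 24): truth gives 0; no alternative beats it.
(Checking all 256 profiles: 54 have a profitable deviation, 202 do not.)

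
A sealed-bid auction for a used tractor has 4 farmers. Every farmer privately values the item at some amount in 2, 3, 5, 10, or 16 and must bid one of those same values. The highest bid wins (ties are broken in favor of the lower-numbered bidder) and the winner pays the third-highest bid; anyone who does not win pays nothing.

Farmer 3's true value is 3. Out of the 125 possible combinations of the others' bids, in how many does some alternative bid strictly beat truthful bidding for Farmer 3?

Others bid (2, 2, 5): truth gives 0; bid 5 gives 1 > 0. Violating.
Others bid (2, 2, 10): truth gives 0; bid 10 gives 1 > 0. Violating.
Others bid (2, 2, 16): truth gives 0; bid 16 gives 1 > 0. Violating.
Others bid (2, 3, 2): truth gives 0; bid 5 gives 1 > 0. Violating.
Others bid (2, 2, 2): truth gives 1; no alternative beats it.
Others bid (2, 2, 3): truth gives 1; no alternative beats it.
(Checking all 125 profiles: 9 have a profitable deviation, 116 do not.)

9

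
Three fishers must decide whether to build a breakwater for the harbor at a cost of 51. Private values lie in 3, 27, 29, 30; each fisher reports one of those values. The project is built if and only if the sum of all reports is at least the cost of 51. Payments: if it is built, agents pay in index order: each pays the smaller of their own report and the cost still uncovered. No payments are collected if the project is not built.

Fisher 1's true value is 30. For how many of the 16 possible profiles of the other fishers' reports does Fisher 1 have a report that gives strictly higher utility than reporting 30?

15

Others report (3, 27): truth gives 0; report 27 gives 3 > 0. Violating.
Others report (3, 29): truth gives 0; report 27 gives 3 > 0. Violating.
Others report (3, 30): truth gives 0; report 27 gives 3 > 0. Violating.
Others report (27, 3): truth gives 0; report 27 gives 3 > 0. Violating.
Others report (3, 3): truth gives 0; no alternative beats it.
(Checking all 16 profiles: 15 have a profitable deviation, 1 does not.)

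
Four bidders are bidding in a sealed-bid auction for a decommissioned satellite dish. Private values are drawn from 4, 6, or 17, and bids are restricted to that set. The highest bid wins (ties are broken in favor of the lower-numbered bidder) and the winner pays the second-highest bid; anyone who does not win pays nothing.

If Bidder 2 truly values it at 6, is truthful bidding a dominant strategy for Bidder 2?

Yes

Check each profile of the others' bids and compare truth against every alternative bid.
Others bid (4, 4, 4): truth gives 2, best alternative gives 2.
Others bid (4, 4, 6): truth gives 0, best alternative gives 0.
Others bid (4, 4, 17): truth gives 0, best alternative gives 0.
Others bid (4, 6, 4): truth gives 0, best alternative gives 0.
Others bid (4, 6, 6): truth gives 0, best alternative gives 0.
Others bid (4, 6, 17): truth gives 0, best alternative gives 0.
(Remaining 21 profiles checked similarly; truth is weakly best in each.)
In every case the truthful bid is at least as good as any alternative, so it is a dominant strategy.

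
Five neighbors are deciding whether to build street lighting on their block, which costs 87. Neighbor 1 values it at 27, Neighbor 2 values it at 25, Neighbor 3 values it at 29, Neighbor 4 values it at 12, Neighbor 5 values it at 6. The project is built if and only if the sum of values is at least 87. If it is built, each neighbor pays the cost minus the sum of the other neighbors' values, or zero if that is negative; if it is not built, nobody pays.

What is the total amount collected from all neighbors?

45

Total value 99 ≥ cost 87, so it is built.
Neighbor 1: others sum to 72; max(0, 87 - 72) = 15.
Neighbor 2: others sum to 74; max(0, 87 - 74) = 13.
Neighbor 3: others sum to 70; max(0, 87 - 70) = 17.
Neighbor 4: others sum to 87; max(0, 87 - 87) = 0.
Neighbor 5: others sum to 93; max(0, 87 - 93) = 0.
Total collected = 15 + 13 + 17 + 0 + 0 = 45.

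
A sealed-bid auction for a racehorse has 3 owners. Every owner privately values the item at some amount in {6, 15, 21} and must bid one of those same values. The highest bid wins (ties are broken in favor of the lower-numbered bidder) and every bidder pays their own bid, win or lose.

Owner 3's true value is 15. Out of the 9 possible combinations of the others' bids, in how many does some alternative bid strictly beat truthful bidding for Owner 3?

Others bid (6, 15): truth gives -15; bid 6 gives -6 > -15. Violating.
Others bid (6, 21): truth gives -15; bid 6 gives -6 > -15. Violating.
Others bid (15, 6): truth gives -15; bid 6 gives -6 > -15. Violating.
Others bid (15, 15): truth gives -15; bid 6 gives -6 > -15. Violating.
Others bid (6, 6): truth gives 0; no alternative beats it.
(Checking all 9 profiles: 8 have a profitable deviation, 1 does not.)

8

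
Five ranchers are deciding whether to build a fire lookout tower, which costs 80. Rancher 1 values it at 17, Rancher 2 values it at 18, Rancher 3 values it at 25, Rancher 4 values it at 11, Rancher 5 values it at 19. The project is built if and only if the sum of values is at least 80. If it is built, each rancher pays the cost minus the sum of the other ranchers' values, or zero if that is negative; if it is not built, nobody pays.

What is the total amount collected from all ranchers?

Total value 90 ≥ cost 80, so it is built.
Rancher 1: others sum to 73; max(0, 80 - 73) = 7.
Rancher 2: others sum to 72; max(0, 80 - 72) = 8.
Rancher 3: others sum to 65; max(0, 80 - 65) = 15.
Rancher 4: others sum to 79; max(0, 80 - 79) = 1.
Rancher 5: others sum to 71; max(0, 80 - 71) = 9.
Total collected = 7 + 8 + 15 + 1 + 9 = 40.

40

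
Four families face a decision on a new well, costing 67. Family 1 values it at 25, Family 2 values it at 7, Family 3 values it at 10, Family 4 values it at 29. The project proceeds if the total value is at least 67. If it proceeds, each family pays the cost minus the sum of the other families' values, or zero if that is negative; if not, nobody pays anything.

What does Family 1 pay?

21

Total value 71 ≥ cost 67, so the project is built.
The other families' values sum to 46.
Cost minus that sum is 67 - 46 = 21.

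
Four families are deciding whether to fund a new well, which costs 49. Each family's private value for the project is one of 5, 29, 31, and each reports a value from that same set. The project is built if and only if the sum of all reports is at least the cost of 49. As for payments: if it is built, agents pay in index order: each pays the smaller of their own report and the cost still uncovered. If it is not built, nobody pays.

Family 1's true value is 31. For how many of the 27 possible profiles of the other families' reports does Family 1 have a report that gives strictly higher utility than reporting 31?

26

Others report (5, 5, 29): truth gives 0; report 29 gives 2 > 0. Violating.
Others report (5, 5, 31): truth gives 0; report 29 gives 2 > 0. Violating.
Others report (5, 29, 5): truth gives 0; report 29 gives 2 > 0. Violating.
Others report (5, 29, 29): truth gives 0; report 5 gives 26 > 0. Violating.
Others report (5, 5, 5): truth gives 0; no alternative beats it.
(Checking all 27 profiles: 26 have a profitable deviation, 1 does not.)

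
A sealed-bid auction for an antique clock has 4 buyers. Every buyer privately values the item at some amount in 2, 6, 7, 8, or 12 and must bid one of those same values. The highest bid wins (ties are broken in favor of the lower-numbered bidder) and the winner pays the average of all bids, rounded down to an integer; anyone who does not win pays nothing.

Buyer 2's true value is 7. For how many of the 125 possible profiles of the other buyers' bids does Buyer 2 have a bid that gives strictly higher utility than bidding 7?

Others bid (2, 2, 8): truth gives 0; bid 8 gives 2 > 0. Violating.
Others bid (2, 6, 8): truth gives 0; bid 8 gives 1 > 0. Violating.
Others bid (2, 7, 8): truth gives 0; bid 8 gives 1 > 0. Violating.
Others bid (2, 8, 2): truth gives 0; bid 8 gives 2 > 0. Violating.
Others bid (2, 2, 2): truth gives 4; no alternative beats it.
Others bid (2, 2, 6): truth gives 3; no alternative beats it.
(Checking all 125 profiles: 18 have a profitable deviation, 107 do not.)

18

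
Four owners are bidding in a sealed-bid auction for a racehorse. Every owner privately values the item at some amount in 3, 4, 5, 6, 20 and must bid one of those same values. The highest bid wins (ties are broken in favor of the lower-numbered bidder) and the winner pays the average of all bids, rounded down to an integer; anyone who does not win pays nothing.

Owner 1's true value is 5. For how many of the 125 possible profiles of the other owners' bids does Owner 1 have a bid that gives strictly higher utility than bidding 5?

12

Others bid (3, 3, 6): truth gives 0; bid 6 gives 1 > 0. Violating.
Others bid (3, 4, 4): truth gives 1; bid 4 gives 2 > 1. Violating.
Others bid (3, 4, 6): truth gives 0; bid 6 gives 1 > 0. Violating.
Others bid (3, 6, 3): truth gives 0; bid 6 gives 1 > 0. Violating.
Others bid (3, 3, 3): truth gives 2; no alternative beats it.
Others bid (3, 3, 4): truth gives 2; no alternative beats it.
(Checking all 125 profiles: 12 have a profitable deviation, 113 do not.)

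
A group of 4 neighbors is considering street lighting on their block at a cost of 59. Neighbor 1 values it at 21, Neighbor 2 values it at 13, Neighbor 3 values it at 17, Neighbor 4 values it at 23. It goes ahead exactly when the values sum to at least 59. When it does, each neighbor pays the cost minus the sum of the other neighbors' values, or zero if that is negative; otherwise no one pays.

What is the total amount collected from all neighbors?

16

Total value 74 ≥ cost 59, so it is built.
Neighbor 1: others sum to 53; max(0, 59 - 53) = 6.
Neighbor 2: others sum to 61; max(0, 59 - 61) = 0.
Neighbor 3: others sum to 57; max(0, 59 - 57) = 2.
Neighbor 4: others sum to 51; max(0, 59 - 51) = 8.
Total collected = 6 + 0 + 2 + 8 = 16.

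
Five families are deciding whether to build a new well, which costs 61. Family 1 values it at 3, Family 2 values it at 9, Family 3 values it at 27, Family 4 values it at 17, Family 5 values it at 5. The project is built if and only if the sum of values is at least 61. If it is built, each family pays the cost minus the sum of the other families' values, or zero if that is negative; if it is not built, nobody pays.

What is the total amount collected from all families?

Total value 61 ≥ cost 61, so it is built.
Family 1: others sum to 58; max(0, 61 - 58) = 3.
Family 2: others sum to 52; max(0, 61 - 52) = 9.
Family 3: others sum to 34; max(0, 61 - 34) = 27.
Family 4: others sum to 44; max(0, 61 - 44) = 17.
Family 5: others sum to 56; max(0, 61 - 56) = 5.
Total collected = 3 + 9 + 27 + 17 + 5 = 61.

61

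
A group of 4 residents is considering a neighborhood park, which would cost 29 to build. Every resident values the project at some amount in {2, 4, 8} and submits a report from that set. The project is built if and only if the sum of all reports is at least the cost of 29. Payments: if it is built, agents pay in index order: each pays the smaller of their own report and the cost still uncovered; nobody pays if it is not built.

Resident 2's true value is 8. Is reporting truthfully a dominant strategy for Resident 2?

Check each profile of the others' reports and compare truth against every alternative report.
Others report (2, 2, 2): truth gives 0, best alternative gives 0.
Others report (2, 2, 4): truth gives 0, best alternative gives 0.
Others report (2, 2, 8): truth gives 0, best alternative gives 0.
Others report (2, 4, 2): truth gives 0, best alternative gives 0.
Others report (2, 4, 4): truth gives 0, best alternative gives 0.
Others report (2, 4, 8): truth gives 0, best alternative gives 0.
(Remaining 21 profiles checked similarly; truth is weakly best in each.)
In every case the truthful report is at least as good as any alternative, so it is a dominant strategy.

Yes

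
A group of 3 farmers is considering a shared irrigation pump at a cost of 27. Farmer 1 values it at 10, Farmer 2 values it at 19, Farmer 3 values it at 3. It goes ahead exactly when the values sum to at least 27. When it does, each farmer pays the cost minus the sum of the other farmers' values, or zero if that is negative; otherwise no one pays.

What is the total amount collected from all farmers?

Total value 32 ≥ cost 27, so it is built.
Farmer 1: others sum to 22; max(0, 27 - 22) = 5.
Farmer 2: others sum to 13; max(0, 27 - 13) = 14.
Farmer 3: others sum to 29; max(0, 27 - 29) = 0.
Total collected = 5 + 14 + 0 = 19.

19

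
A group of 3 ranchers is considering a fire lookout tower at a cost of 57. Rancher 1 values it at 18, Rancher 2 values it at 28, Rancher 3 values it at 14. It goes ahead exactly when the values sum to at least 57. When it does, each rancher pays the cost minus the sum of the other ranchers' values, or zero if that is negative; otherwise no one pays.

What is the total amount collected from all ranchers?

Total value 60 ≥ cost 57, so it is built.
Rancher 1: others sum to 42; max(0, 57 - 42) = 15.
Rancher 2: others sum to 32; max(0, 57 - 32) = 25.
Rancher 3: others sum to 46; max(0, 57 - 46) = 11.
Total collected = 15 + 25 + 11 = 51.

51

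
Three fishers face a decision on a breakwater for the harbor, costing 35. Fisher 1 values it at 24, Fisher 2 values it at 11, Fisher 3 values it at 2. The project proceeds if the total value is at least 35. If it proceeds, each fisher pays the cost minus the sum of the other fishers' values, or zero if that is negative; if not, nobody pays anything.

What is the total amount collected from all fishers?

31

Total value 37 ≥ cost 35, so it is built.
Fisher 1: others sum to 13; max(0, 35 - 13) = 22.
Fisher 2: others sum to 26; max(0, 35 - 26) = 9.
Fisher 3: others sum to 35; max(0, 35 - 35) = 0.
Total collected = 22 + 9 + 0 = 31.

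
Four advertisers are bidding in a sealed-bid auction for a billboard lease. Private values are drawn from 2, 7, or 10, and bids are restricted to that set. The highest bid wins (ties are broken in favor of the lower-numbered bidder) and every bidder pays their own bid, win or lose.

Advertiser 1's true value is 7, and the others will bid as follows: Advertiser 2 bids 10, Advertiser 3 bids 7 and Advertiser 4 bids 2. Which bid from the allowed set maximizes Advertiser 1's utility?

2

Bid 2: loses but pays 2, utility -2.
Bid 7: loses but pays 7, utility -7.
Bid 10: wins, pays 10, utility 7 - 10 = -3.
The best choice is 2 with utility -2.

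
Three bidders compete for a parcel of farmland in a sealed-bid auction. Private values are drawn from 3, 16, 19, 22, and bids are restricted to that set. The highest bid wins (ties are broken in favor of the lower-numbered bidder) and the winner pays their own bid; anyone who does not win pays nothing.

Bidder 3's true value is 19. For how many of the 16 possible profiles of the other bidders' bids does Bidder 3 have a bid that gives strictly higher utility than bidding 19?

1

Others bid (3, 3): truth gives 0; bid 16 gives 3 > 0. Violating.
Others bid (3, 16): truth gives 0; no alternative beats it.
Others bid (3, 19): truth gives 0; no alternative beats it.
(Checking all 16 profiles: 1 has a profitable deviation, 15 do not.)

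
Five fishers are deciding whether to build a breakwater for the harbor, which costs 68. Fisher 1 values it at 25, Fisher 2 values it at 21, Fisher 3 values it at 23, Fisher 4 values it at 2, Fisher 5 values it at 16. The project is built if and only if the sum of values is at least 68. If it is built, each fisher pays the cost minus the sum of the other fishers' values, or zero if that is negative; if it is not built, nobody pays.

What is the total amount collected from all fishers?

12

Total value 87 ≥ cost 68, so it is built.
Fisher 1: others sum to 62; max(0, 68 - 62) = 6.
Fisher 2: others sum to 66; max(0, 68 - 66) = 2.
Fisher 3: others sum to 64; max(0, 68 - 64) = 4.
Fisher 4: others sum to 85; max(0, 68 - 85) = 0.
Fisher 5: others sum to 71; max(0, 68 - 71) = 0.
Total collected = 6 + 2 + 4 + 0 + 0 = 12.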